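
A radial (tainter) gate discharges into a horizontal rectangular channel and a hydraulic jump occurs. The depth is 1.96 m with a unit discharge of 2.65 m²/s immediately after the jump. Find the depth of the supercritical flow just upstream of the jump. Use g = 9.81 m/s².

V₂ = q/y₂ = 2.65/1.96 = 1.35 m/s; Fr₂ = V₂/√(g·y₂) = 0.308.
Since the conjugate-depth ratio holds either way, y₁/y₂ = ½[√(1 + 8Fr₂²) − 1] = ½[√1.761 − 1] = 0.163.
y₁ = 0.163 × 1.96 = 0.320 m.

y₁ = 0.320 m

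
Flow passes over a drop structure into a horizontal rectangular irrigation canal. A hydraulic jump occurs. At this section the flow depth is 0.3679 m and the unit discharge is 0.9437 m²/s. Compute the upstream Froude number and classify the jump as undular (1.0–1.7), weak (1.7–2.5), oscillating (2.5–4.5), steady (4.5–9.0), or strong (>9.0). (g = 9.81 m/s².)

Fr₁ = 1.350; undular jump

V₁ = q/y₁ = 0.9437/0.3679 = 2.565 m/s. Fr₁ = V₁/√(g·y₁) = 2.565/√(9.81×0.3679) = 1.350.
Fr₁ = 1.350 lies in the undular range.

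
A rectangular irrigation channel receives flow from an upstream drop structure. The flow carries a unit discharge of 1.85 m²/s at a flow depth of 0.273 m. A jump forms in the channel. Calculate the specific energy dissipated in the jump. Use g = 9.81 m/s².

V₁ = q/y₁ = 1.85/0.273 = 6.78 m/s. Fr₁ = V₁/√(g·y₁) = 6.78/√(9.81×0.273) = 4.14.
Bélanger equation: y₂/y₁ = ½[√(1 + 8Fr₁²) − 1] = ½[√138.2 − 1] = 5.38.
y₂ = 5.38 × 0.273 = 1.47 m.
Head loss: ΔE = (y₂ − y₁)³/(4y₁y₂) = (1.47 − 0.273)³/(4×0.273×1.47) = 1.71/1.60 = 1.06 m.

ΔE = 1.06 m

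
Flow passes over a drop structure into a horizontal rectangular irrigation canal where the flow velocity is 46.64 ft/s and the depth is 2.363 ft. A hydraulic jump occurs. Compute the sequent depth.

y₂ = 16.73 ft

Fr₁ = V₁/√(g·y₁) = 46.64/√(32.2×2.363) = 5.347.
Conjugate-depth relation: y₂/y₁ = ½[√(1 + 8Fr₁²) − 1] = ½[√229.71 − 1] = 7.078.
y₂ = 7.078 × 2.363 = 16.73 ft.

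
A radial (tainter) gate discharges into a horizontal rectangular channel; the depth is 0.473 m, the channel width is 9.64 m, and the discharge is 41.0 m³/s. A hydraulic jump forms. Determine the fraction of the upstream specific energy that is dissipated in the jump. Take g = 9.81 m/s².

q = Q/b = 41.0/9.64 = 4.25 m²/s; V₁ = q/y₁ = 8.99 m/s. Fr₁ = V₁/√(g·y₁) = 4.17.
Conjugate-depth relation: y₂/y₁ = ½[√(1 + 8Fr₁²) − 1] = ½[√140.4 − 1] = 5.42.
y₂ = 5.42 × 0.473 = 2.57 m.
E₁ = y₁ + V₁²/2g = 4.59 m. ΔE = (y₂ − y₁)³/(4y₁y₂) = 1.89 m. ΔE/E₁ = 1.89/4.59 = 0.411.

ΔE/E₁ = 0.411 (41.1%)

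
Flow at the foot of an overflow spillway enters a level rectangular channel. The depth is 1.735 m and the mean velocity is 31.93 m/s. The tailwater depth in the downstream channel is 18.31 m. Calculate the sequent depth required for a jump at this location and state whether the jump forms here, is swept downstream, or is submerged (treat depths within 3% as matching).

Fr₁ = V₁/√(g·y₁) = 31.93/√(9.81×1.735) = 7.740.
Bélanger equation: y₂/y₁ = ½[√(1 + 8Fr₁²) − 1] = ½[√480.20 − 1] = 10.46.
y₂ = 10.46 × 1.735 = 18.14 m.
Tailwater y_tw = 18.31 m: y_tw ≈ y₂, so the jump forms here.

y₂ = 18.14 m; the jump forms here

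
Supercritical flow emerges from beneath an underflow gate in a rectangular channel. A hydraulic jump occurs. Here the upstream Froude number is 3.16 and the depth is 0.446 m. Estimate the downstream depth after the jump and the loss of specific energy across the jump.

Fr₁ = 3.16 (given).
From the momentum equation for a rectangular channel, y₂/y₁ = ½[√(1 + 8Fr₁²) − 1] = ½[√80.88 − 1] = 4.00.
y₂ = 4.00 × 0.446 = 1.78 m.
V₁ = Fr₁·√(g·y₁) = 3.16×√(9.81×0.446) = 6.61 m/s; q = V₁·y₁ = 2.95 m²/s. V₂ = q/y₂ = 2.95/1.78 = 1.65 m/s. E₁ = y₁ + V₁²/2g = 2.67 m; E₂ = y₂ + V₂²/2g = 1.92 m. ΔE = E₁ − E₂ = 0.751 m.

y₂ = 1.78 m; ΔE = 0.751 m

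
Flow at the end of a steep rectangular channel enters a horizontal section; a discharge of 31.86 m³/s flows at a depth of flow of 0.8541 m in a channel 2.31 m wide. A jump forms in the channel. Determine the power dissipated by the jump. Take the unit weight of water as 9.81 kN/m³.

q = Q/b = 31.86/2.31 = 13.79 m²/s; V₁ = q/y₁ = 16.15 m/s. Fr₁ = V₁/√(g·y₁) = 5.579.
Conjugate-depth relation: y₂/y₁ = ½[√(1 + 8Fr₁²) − 1] = ½[√249.98 − 1] = 7.405.
y₂ = 7.405 × 0.8541 = 6.325 m.
V₂ = q/y₂ = 13.79/6.325 = 2.181 m/s. E₁ = y₁ + V₁²/2g = 14.14 m; E₂ = y₂ + V₂²/2g = 6.567 m. ΔE = E₁ − E₂ = 7.578 m.
P = γ·Q·ΔE = 9.81 × 31.86 × 7.578 = 2368 kW.

P = 2368 kW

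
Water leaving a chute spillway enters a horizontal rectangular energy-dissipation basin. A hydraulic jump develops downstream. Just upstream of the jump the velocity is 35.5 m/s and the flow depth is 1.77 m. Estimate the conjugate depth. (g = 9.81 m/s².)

Fr₁ = V₁/√(g·y₁) = 35.5/√(9.81×1.77) = 8.52.
Bélanger equation: y₂/y₁ = ½[√(1 + 8Fr₁²) − 1] = ½[√581.6 − 1] = 11.6.
y₂ = 11.6 × 1.77 = 20.5 m.

y₂ = 20.5 m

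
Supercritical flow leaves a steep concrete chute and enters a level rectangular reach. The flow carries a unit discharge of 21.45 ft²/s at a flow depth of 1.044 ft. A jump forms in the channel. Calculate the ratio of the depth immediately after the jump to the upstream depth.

V₁ = q/y₁ = 21.45/1.044 = 20.55 ft/s. Fr₁ = V₁/√(g·y₁) = 20.55/√(32.2×1.044) = 3.544.
By Bélanger, y₂/y₁ = ½[√(1 + 8Fr₁²) − 1] = ½[√101.46 − 1] = 4.536.

y₂/y₁ = 4.536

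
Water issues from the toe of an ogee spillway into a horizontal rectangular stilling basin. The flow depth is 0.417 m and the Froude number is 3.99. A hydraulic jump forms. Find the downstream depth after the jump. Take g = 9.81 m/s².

y₂ = 2.15 m

Fr₁ = 3.99 (given).
Bélanger equation: y₂/y₁ = ½[√(1 + 8Fr₁²) − 1] = ½[√128.4 − 1] = 5.16.
y₂ = 5.16 × 0.417 = 2.15 m.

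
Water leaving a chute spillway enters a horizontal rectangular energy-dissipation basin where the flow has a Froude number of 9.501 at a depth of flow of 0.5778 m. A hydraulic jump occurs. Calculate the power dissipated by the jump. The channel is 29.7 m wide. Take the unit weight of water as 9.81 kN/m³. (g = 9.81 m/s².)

Fr₁ = 9.501 (given).
Bélanger equation: y₂/y₁ = ½[√(1 + 8Fr₁²) − 1] = ½[√723.15 − 1] = 12.95.
y₂ = 12.95 × 0.5778 = 7.480 m.
V₁ = Fr₁·√(g·y₁) = 9.501×√(9.81×0.5778) = 22.62 m/s; q = V₁·y₁ = 13.07 m²/s. V₂ = q/y₂ = 13.07/7.480 = 1.747 m/s. E₁ = y₁ + V₁²/2g = 26.66 m; E₂ = y₂ + V₂²/2g = 7.636 m. ΔE = E₁ − E₂ = 19.02 m.
Q = q·b = 13.07 × 29.7 = 388.2 m³/s. P = γ·Q·ΔE = 9.81 × 388.2 × 19.02 = 72431 kW.

P = 72431 kW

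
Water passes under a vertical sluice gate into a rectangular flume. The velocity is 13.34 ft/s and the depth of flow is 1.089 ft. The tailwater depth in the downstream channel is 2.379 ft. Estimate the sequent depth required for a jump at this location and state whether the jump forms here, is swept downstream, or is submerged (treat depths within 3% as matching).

y₂ = 2.967 ft; the jump is swept downstream

Fr₁ = V₁/√(g·y₁) = 13.34/√(32.2×1.089) = 2.253.
Conjugate-depth relation: y₂/y₁ = ½[√(1 + 8Fr₁²) − 1] = ½[√41.599 − 1] = 2.725.
y₂ = 2.725 × 1.089 = 2.967 ft.
Tailwater y_tw = 2.379 ft: y_tw < y₂, so the jump is swept downstream.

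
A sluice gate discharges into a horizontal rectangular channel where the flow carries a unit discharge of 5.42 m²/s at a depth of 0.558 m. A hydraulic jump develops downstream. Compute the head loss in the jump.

V₁ = q/y₁ = 5.42/0.558 = 9.71 m/s. Fr₁ = V₁/√(g·y₁) = 9.71/√(9.81×0.558) = 4.15.
Sequent-depth ratio: y₂/y₁ = ½[√(1 + 8Fr₁²) − 1] = ½[√138.9 − 1] = 5.39.
y₂ = 5.39 × 0.558 = 3.01 m.
Head loss: ΔE = (y₂ − y₁)³/(4y₁y₂) = (3.01 − 0.558)³/(4×0.558×3.01) = 14.7/6.72 = 2.19 m.

ΔE = 2.19 m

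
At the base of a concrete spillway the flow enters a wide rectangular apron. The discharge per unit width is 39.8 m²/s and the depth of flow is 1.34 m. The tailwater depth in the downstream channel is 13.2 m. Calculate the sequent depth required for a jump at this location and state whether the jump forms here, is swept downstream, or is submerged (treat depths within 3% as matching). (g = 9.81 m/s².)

V₁ = q/y₁ = 39.8/1.34 = 29.7 m/s. Fr₁ = V₁/√(g·y₁) = 29.7/√(9.81×1.34) = 8.19.
From the momentum equation for a rectangular channel, y₂/y₁ = ½[√(1 + 8Fr₁²) − 1] = ½[√537.9 − 1] = 11.1.
y₂ = 11.1 × 1.34 = 14.9 m.
Tailwater y_tw = 13.2 m: y_tw < y₂, so the jump is swept downstream.

y₂ = 14.9 m; the jump is swept downstream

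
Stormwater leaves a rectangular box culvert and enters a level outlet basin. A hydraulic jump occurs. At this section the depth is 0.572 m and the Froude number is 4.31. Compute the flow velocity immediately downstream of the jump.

V₂ = 1.82 m/s

Fr₁ = 4.31 (given).
Bélanger equation: y₂/y₁ = ½[√(1 + 8Fr₁²) − 1] = ½[√149.6 − 1] = 5.62.
y₂ = 5.62 × 0.572 = 3.21 m.
V₁ = Fr₁·√(g·y₁) = 4.31×√(9.81×0.572) = 10.2 m/s; q = V₁·y₁ = 5.84 m²/s.
V₂ = q/y₂ = 5.84/3.21 = 1.82 m/s.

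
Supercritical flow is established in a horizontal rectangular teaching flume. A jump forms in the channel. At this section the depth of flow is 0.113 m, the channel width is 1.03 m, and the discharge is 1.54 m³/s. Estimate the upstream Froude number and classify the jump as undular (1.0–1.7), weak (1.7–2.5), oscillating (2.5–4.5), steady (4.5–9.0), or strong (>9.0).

q = Q/b = 1.54/1.03 = 1.50 m²/s; V₁ = q/y₁ = 13.2 m/s. Fr₁ = V₁/√(g·y₁) = 12.6.
Fr₁ = 12.6 lies in the strong range.

Fr₁ = 12.6; strong jump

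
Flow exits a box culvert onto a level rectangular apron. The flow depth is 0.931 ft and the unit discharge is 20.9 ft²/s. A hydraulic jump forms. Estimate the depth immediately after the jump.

V₁ = q/y₁ = 20.9/0.931 = 22.4 ft/s. Fr₁ = V₁/√(g·y₁) = 22.4/√(32.2×0.931) = 4.10.
Conjugate-depth relation: y₂/y₁ = ½[√(1 + 8Fr₁²) − 1] = ½[√135.5 − 1] = 5.32.
y₂ = 5.32 × 0.931 = 4.95 ft.

y₂ = 4.95 ft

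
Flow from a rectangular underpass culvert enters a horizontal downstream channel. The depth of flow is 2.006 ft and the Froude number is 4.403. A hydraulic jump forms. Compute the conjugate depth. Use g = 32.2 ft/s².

y₂ = 11.53 ft

Fr₁ = 4.403 (given).
Conjugate-depth relation: y₂/y₁ = ½[√(1 + 8Fr₁²) − 1] = ½[√156.09 − 1] = 5.747.
y₂ = 5.747 × 2.006 = 11.53 ft.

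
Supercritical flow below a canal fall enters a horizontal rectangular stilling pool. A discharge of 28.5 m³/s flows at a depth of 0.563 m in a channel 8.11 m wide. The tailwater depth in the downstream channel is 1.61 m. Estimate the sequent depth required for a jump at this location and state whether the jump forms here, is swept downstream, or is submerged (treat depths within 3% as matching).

q = Q/b = 28.5/8.11 = 3.51 m²/s; V₁ = q/y₁ = 6.24 m/s. Fr₁ = V₁/√(g·y₁) = 2.66.
Bélanger equation: y₂/y₁ = ½[√(1 + 8Fr₁²) − 1] = ½[√57.43 − 1] = 3.29.
y₂ = 3.29 × 0.563 = 1.85 m.
Tailwater y_tw = 1.61 m: y_tw < y₂, so the jump is swept downstream.

y₂ = 1.85 m; the jump is swept downstream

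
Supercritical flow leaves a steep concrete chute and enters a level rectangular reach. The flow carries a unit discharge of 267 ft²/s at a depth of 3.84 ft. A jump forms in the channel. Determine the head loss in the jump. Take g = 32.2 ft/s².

ΔE = 45.7 ft

V₁ = q/y₁ = 267/3.84 = 69.5 ft/s. Fr₁ = V₁/√(g·y₁) = 69.5/√(32.2×3.84) = 6.25.
Bélanger equation: y₂/y₁ = ½[√(1 + 8Fr₁²) − 1] = ½[√313.8 − 1] = 8.36.
y₂ = 8.36 × 3.84 = 32.1 ft.
Head loss: ΔE = (y₂ − y₁)³/(4y₁y₂) = (32.1 − 3.84)³/(4×3.84×32.1) = 22549/493 = 45.7 ft.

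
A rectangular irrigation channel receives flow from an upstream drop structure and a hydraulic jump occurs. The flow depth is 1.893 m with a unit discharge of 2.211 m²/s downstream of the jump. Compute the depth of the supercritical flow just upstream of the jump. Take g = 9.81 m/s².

y₁ = 0.2461 m

V₂ = q/y₂ = 2.211/1.893 = 1.168 m/s; Fr₂ = V₂/√(g·y₂) = 0.2710.
Since the conjugate-depth ratio holds either way, y₁/y₂ = ½[√(1 + 8Fr₂²) − 1] = ½[√1.5877 − 1] = 0.1300.
y₁ = 0.1300 × 1.893 = 0.2461 m.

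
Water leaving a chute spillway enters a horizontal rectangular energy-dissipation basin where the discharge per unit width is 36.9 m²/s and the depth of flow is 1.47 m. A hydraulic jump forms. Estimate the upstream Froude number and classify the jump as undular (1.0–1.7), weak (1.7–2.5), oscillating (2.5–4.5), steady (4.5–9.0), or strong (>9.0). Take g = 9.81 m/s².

Fr₁ = 6.61; steady jump

V₁ = q/y₁ = 36.9/1.47 = 25.1 m/s. Fr₁ = V₁/√(g·y₁) = 25.1/√(9.81×1.47) = 6.61.
Fr₁ = 6.61 lies in the steady range.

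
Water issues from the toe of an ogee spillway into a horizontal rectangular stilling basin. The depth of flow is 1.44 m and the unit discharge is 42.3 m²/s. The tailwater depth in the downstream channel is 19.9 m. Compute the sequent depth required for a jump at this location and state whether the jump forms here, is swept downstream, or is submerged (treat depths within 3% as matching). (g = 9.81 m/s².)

y₂ = 15.2 m; the jump is submerged

V₁ = q/y₁ = 42.3/1.44 = 29.4 m/s. Fr₁ = V₁/√(g·y₁) = 29.4/√(9.81×1.44) = 7.82.
Sequent-depth ratio: y₂/y₁ = ½[√(1 + 8Fr₁²) − 1] = ½[√489.7 − 1] = 10.6.
y₂ = 10.6 × 1.44 = 15.2 m.
Tailwater y_tw = 19.9 m: y_tw > y₂, so the jump is submerged.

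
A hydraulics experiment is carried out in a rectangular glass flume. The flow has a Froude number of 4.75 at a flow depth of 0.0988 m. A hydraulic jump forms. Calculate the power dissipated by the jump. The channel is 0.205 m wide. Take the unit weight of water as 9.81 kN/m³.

P = 0.528 kW

Fr₁ = 4.75 (given).
Conjugate-depth relation: y₂/y₁ = ½[√(1 + 8Fr₁²) − 1] = ½[√181.5 − 1] = 6.24.
y₂ = 6.24 × 0.0988 = 0.616 m.
V₁ = Fr₁·√(g·y₁) = 4.75×√(9.81×0.0988) = 4.68 m/s; q = V₁·y₁ = 0.462 m²/s. V₂ = q/y₂ = 0.462/0.616 = 0.750 m/s. E₁ = y₁ + V₁²/2g = 1.21 m; E₂ = y₂ + V₂²/2g = 0.645 m. ΔE = E₁ − E₂ = 0.569 m.
Q = q·b = 0.462 × 0.205 = 0.0947 m³/s. P = γ·Q·ΔE = 9.81 × 0.0947 × 0.569 = 0.528 kW.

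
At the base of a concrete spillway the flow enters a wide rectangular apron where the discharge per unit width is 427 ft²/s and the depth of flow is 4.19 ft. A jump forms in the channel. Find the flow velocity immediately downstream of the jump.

V₂ = 8.55 ft/s

V₁ = q/y₁ = 427/4.19 = 102 ft/s. Fr₁ = V₁/√(g·y₁) = 102/√(32.2×4.19) = 8.77.
By Bélanger, y₂/y₁ = ½[√(1 + 8Fr₁²) − 1] = ½[√616.8 − 1] = 11.9.
y₂ = 11.9 × 4.19 = 49.9 ft.
V₂ = q/y₂ = 427/49.9 = 8.55 ft/s.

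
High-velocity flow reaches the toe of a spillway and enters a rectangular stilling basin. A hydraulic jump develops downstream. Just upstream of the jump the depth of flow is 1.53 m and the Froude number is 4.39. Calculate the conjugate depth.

Fr₁ = 4.39 (given).
Conjugate-depth relation: y₂/y₁ = ½[√(1 + 8Fr₁²) − 1] = ½[√155.2 − 1] = 5.73.
y₂ = 5.73 × 1.53 = 8.76 m.

y₂ = 8.76 m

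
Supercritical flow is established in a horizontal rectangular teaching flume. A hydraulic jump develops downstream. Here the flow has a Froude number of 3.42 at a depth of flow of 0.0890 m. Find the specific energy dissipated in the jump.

Fr₁ = 3.42 (given).
Conjugate-depth relation: y₂/y₁ = ½[√(1 + 8Fr₁²) − 1] = ½[√94.57 − 1] = 4.36.
y₂ = 4.36 × 0.0890 = 0.388 m.
Head loss: ΔE = (y₂ − y₁)³/(4y₁y₂) = (0.388 − 0.0890)³/(4×0.0890×0.388) = 0.0268/0.138 = 0.194 m.

ΔE = 0.194 m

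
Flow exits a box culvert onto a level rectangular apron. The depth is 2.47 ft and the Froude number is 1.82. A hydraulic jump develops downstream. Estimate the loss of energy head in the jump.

Fr₁ = 1.82 (given).
By Bélanger, y₂/y₁ = ½[√(1 + 8Fr₁²) − 1] = ½[√27.50 − 1] = 2.12.
y₂ = 2.12 × 2.47 = 5.24 ft.
V₁ = Fr₁·√(g·y₁) = 1.82×√(32.2×2.47) = 16.2 ft/s; q = V₁·y₁ = 40.1 ft²/s. V₂ = q/y₂ = 40.1/5.24 = 7.65 ft/s. E₁ = y₁ + V₁²/2g = 6.56 ft; E₂ = y₂ + V₂²/2g = 6.15 ft. ΔE = E₁ − E₂ = 0.411 ft.

ΔE = 0.411 ft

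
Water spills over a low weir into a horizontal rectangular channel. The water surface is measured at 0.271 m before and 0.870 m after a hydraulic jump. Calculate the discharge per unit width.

q = 1.15 m²/s

For a rectangular channel the momentum equation gives q² = ½·g·y₁·y₂·(y₁ + y₂) = ½×9.81×0.271×0.870×1.14 = 1.32.
q = √1.32 = 1.15 m²/s.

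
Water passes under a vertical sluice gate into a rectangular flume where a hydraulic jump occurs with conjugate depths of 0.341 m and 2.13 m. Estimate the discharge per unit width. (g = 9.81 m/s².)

For a rectangular channel the momentum equation gives q² = ½·g·y₁·y₂·(y₁ + y₂) = ½×9.81×0.341×2.13×2.47 = 8.80.
q = √8.80 = 2.97 m²/s.

q = 2.97 m²/s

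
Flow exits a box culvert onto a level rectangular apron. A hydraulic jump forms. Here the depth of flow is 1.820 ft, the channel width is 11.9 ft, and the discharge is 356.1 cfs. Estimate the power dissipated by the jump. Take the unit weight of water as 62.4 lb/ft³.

q = Q/b = 356.1/11.9 = 29.92 ft²/s; V₁ = q/y₁ = 16.44 ft/s. Fr₁ = V₁/√(g·y₁) = 2.148.
From the momentum equation for a rectangular channel, y₂/y₁ = ½[√(1 + 8Fr₁²) − 1] = ½[√37.904 − 1] = 2.578.
y₂ = 2.578 × 1.820 = 4.693 ft.
V₂ = q/y₂ = 29.92/4.693 = 6.377 ft/s. E₁ = y₁ + V₁²/2g = 6.018 ft; E₂ = y₂ + V₂²/2g = 5.324 ft. ΔE = E₁ − E₂ = 0.6938 ft.
P = γ·Q·ΔE/550 = 62.4 × 356.1 × 0.6938 / 550 = 28.03 hp.

P = 28.03 hp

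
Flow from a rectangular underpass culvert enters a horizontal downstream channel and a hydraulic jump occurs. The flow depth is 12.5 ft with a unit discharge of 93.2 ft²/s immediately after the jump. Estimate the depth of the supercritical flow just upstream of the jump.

y₁ = 2.82 ft

V₂ = q/y₂ = 93.2/12.5 = 7.46 ft/s; Fr₂ = V₂/√(g·y₂) = 0.372.
The Bélanger relation is symmetric: y₁/y₂ = ½[√(1 + 8Fr₂²) − 1] = ½[√2.105 − 1] = 0.225.
y₁ = 0.225 × 12.5 = 2.82 ft.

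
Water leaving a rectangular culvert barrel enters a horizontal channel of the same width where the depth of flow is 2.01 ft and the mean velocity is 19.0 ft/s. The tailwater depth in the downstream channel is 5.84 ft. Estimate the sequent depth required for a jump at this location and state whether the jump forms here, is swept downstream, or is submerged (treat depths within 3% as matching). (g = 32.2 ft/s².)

Fr₁ = V₁/√(g·y₁) = 19.0/√(32.2×2.01) = 2.36.
Conjugate-depth relation: y₂/y₁ = ½[√(1 + 8Fr₁²) − 1] = ½[√45.62 − 1] = 2.88.
y₂ = 2.88 × 2.01 = 5.78 ft.
Tailwater y_tw = 5.84 ft: y_tw ≈ y₂, so the jump forms here.

y₂ = 5.78 ft; the jump forms here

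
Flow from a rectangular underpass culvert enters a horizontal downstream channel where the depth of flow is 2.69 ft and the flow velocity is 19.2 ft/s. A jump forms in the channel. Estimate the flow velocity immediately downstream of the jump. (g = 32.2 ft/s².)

Fr₁ = V₁/√(g·y₁) = 19.2/√(32.2×2.69) = 2.06.
By Bélanger, y₂/y₁ = ½[√(1 + 8Fr₁²) − 1] = ½[√35.05 − 1] = 2.46.
y₂ = 2.46 × 2.69 = 6.62 ft.
q = V₁·y₁ = 19.2 × 2.69 = 51.6 ft²/s.
V₂ = q/y₂ = 51.6/6.62 = 7.80 ft/s.

V₂ = 7.80 ft/s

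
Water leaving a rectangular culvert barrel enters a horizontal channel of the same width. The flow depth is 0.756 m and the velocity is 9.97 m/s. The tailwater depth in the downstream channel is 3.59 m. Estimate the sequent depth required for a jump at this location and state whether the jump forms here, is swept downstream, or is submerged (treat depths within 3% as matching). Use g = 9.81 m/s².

Fr₁ = V₁/√(g·y₁) = 9.97/√(9.81×0.756) = 3.66.
Bélanger equation: y₂/y₁ = ½[√(1 + 8Fr₁²) − 1] = ½[√108.2 − 1] = 4.70.
y₂ = 4.70 × 0.756 = 3.55 m.
Tailwater y_tw = 3.59 m: y_tw ≈ y₂, so the jump forms here.

y₂ = 3.55 m; the jump forms here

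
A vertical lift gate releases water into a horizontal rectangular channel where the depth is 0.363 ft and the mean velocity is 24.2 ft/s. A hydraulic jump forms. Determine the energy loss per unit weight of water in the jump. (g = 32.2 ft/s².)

ΔE = 5.90 ft

Fr₁ = V₁/√(g·y₁) = 24.2/√(32.2×0.363) = 7.08.
By Bélanger, y₂/y₁ = ½[√(1 + 8Fr₁²) − 1] = ½[√401.8 − 1] = 9.52.
y₂ = 9.52 × 0.363 = 3.46 ft.
Head loss: ΔE = (y₂ − y₁)³/(4y₁y₂) = (3.46 − 0.363)³/(4×0.363×3.46) = 29.6/5.02 = 5.90 ft.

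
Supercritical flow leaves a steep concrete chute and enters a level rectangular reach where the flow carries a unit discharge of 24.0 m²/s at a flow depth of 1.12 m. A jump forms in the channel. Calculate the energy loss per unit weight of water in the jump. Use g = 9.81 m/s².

V₁ = q/y₁ = 24.0/1.12 = 21.4 m/s. Fr₁ = V₁/√(g·y₁) = 21.4/√(9.81×1.12) = 6.46.
Conjugate-depth relation: y₂/y₁ = ½[√(1 + 8Fr₁²) − 1] = ½[√335.3 − 1] = 8.66.
y₂ = 8.66 × 1.12 = 9.69 m.
Head loss: ΔE = (y₂ − y₁)³/(4y₁y₂) = (9.69 − 1.12)³/(4×1.12×9.69) = 631/43.4 = 14.5 m.

ΔE = 14.5 m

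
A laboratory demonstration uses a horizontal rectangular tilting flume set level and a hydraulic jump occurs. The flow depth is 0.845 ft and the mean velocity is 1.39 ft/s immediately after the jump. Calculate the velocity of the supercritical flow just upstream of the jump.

Fr₂ = V₂/√(g·y₂) = 1.39/√(32.2×0.845) = 0.266.
From the momentum equation (using Fr₂), y₁/y₂ = ½[√(1 + 8Fr₂²) − 1] = ½[√1.568 − 1] = 0.126.
y₁ = 0.126 × 0.845 = 0.107 ft.
V₁ = q/y₁ = 1.17/0.107 = 11.0 ft/s.

V₁ = 11.0 ft/s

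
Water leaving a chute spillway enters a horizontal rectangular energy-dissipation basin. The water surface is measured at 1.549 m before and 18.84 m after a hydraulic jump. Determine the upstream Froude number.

For a rectangular channel the momentum equation gives q² = ½·g·y₁·y₂·(y₁ + y₂) = ½×9.81×1.549×18.84×20.39 = 2919.
q = √2919 = 54.02 m²/s.
V₁ = q/y₁ = 34.88 m/s; Fr₁ = V₁/√(g·y₁) = 8.947.

Fr₁ = 8.947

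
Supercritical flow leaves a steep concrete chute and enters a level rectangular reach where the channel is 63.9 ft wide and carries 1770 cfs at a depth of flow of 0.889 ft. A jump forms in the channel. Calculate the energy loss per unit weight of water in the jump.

q = Q/b = 1770/63.9 = 27.7 ft²/s; V₁ = q/y₁ = 31.2 ft/s. Fr₁ = V₁/√(g·y₁) = 5.82.
From the momentum equation for a rectangular channel, y₂/y₁ = ½[√(1 + 8Fr₁²) − 1] = ½[√272.3 − 1] = 7.75.
y₂ = 7.75 × 0.889 = 6.89 ft.
Head loss: ΔE = (y₂ − y₁)³/(4y₁y₂) = (6.89 − 0.889)³/(4×0.889×6.89) = 216/24.5 = 8.82 ft.

ΔE = 8.82 ft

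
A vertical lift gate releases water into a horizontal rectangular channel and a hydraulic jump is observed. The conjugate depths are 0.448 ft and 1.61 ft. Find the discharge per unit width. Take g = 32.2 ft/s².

q = 4.89 ft²/s

For a rectangular channel the momentum equation gives q² = ½·g·y₁·y₂·(y₁ + y₂) = ½×32.2×0.448×1.61×2.06 = 23.9.
q = √23.9 = 4.89 ft²/s.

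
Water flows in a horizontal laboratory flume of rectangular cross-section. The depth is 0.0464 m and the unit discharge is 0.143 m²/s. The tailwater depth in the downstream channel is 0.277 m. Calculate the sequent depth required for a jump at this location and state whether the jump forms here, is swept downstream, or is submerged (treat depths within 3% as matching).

V₁ = q/y₁ = 0.143/0.0464 = 3.08 m/s. Fr₁ = V₁/√(g·y₁) = 3.08/√(9.81×0.0464) = 4.57.
From the momentum equation for a rectangular channel, y₂/y₁ = ½[√(1 + 8Fr₁²) − 1] = ½[√167.9 − 1] = 5.98.
y₂ = 5.98 × 0.0464 = 0.277 m.
Tailwater y_tw = 0.277 m: y_tw ≈ y₂, so the jump forms here.

y₂ = 0.277 m; the jump forms here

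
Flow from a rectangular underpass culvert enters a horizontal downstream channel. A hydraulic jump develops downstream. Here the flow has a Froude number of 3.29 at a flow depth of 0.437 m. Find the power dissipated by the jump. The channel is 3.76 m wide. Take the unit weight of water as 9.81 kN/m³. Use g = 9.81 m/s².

P = 92.3 kW

Fr₁ = 3.29 (given).
Sequent-depth ratio: y₂/y₁ = ½[√(1 + 8Fr₁²) − 1] = ½[√87.59 − 1] = 4.18.
y₂ = 4.18 × 0.437 = 1.83 m.
V₁ = Fr₁·√(g·y₁) = 3.29×√(9.81×0.437) = 6.81 m/s; q = V₁·y₁ = 2.98 m²/s. V₂ = q/y₂ = 2.98/1.83 = 1.63 m/s. E₁ = y₁ + V₁²/2g = 2.80 m; E₂ = y₂ + V₂²/2g = 1.96 m. ΔE = E₁ − E₂ = 0.840 m.
Q = q·b = 2.98 × 3.76 = 11.2 m³/s. P = γ·Q·ΔE = 9.81 × 11.2 × 0.840 = 92.3 kW.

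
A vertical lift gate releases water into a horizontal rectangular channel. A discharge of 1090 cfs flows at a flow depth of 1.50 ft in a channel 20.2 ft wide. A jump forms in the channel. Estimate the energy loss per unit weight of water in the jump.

ΔE = 10.9 ft

q = Q/b = 1090/20.2 = 54.0 ft²/s; V₁ = q/y₁ = 36.0 ft/s. Fr₁ = V₁/√(g·y₁) = 5.18.
Bélanger equation: y₂/y₁ = ½[√(1 + 8Fr₁²) − 1] = ½[√215.3 − 1] = 6.84.
y₂ = 6.84 × 1.50 = 10.3 ft.
Head loss: ΔE = (y₂ − y₁)³/(4y₁y₂) = (10.3 − 1.50)³/(4×1.50×10.3) = 671/61.5 = 10.9 ft.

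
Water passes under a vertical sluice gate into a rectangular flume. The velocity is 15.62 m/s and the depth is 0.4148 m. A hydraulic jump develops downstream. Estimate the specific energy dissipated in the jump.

Fr₁ = V₁/√(g·y₁) = 15.62/√(9.81×0.4148) = 7.743.
Bélanger equation: y₂/y₁ = ½[√(1 + 8Fr₁²) − 1] = ½[√480.67 − 1] = 10.46.
y₂ = 10.46 × 0.4148 = 4.340 m.
Head loss: ΔE = (y₂ − y₁)³/(4y₁y₂) = (4.340 − 0.4148)³/(4×0.4148×4.340) = 60.46/7.200 = 8.397 m.

ΔE = 8.397 m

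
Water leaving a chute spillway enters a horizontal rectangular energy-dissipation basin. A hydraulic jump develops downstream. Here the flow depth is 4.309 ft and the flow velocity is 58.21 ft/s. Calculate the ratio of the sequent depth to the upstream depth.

y₂/y₁ = 6.507

Fr₁ = V₁/√(g·y₁) = 58.21/√(32.2×4.309) = 4.942.
By Bélanger, y₂/y₁ = ½[√(1 + 8Fr₁²) − 1] = ½[√196.37 − 1] = 6.507.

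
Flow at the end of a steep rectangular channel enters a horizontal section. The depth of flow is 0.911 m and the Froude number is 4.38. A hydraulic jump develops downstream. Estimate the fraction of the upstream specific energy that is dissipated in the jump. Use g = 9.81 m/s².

ΔE/E₁ = 0.433 (43.3%)

Fr₁ = 4.38 (given).
Bélanger equation: y₂/y₁ = ½[√(1 + 8Fr₁²) − 1] = ½[√154.5 − 1] = 5.71.
y₂ = 5.71 × 0.911 = 5.21 m.
E₁ = y₁(1 + Fr₁²/2) = 0.911×(1 + 4.38²/2) = 9.65 m. ΔE = (y₂ − y₁)³/(4y₁y₂) = 4.18 m. ΔE/E₁ = 4.18/9.65 = 0.433.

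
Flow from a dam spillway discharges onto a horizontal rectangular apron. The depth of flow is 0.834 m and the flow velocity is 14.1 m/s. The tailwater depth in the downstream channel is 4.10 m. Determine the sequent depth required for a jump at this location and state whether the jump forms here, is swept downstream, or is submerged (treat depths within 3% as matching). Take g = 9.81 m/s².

y₂ = 5.41 m; the jump is swept downstream

Fr₁ = V₁/√(g·y₁) = 14.1/√(9.81×0.834) = 4.93.
Sequent-depth ratio: y₂/y₁ = ½[√(1 + 8Fr₁²) − 1] = ½[√195.4 − 1] = 6.49.
y₂ = 6.49 × 0.834 = 5.41 m.
Tailwater y_tw = 4.10 m: y_tw < y₂, so the jump is swept downstream.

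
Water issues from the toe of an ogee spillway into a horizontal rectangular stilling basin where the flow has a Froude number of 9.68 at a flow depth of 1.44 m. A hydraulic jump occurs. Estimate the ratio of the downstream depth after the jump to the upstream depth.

Fr₁ = 9.68 (given).
By Bélanger, y₂/y₁ = ½[√(1 + 8Fr₁²) − 1] = ½[√750.6 − 1] = 13.2.

y₂/y₁ = 13.2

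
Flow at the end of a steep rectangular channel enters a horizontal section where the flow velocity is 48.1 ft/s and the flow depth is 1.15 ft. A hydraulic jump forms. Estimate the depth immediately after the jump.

y₂ = 12.3 ft

Fr₁ = V₁/√(g·y₁) = 48.1/√(32.2×1.15) = 7.90.
By Bélanger, y₂/y₁ = ½[√(1 + 8Fr₁²) − 1] = ½[√500.8 − 1] = 10.7.
y₂ = 10.7 × 1.15 = 12.3 ft.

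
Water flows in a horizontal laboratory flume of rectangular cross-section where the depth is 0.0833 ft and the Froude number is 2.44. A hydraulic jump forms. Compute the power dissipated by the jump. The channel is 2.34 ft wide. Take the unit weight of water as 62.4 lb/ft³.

P = 0.00483 hp

Fr₁ = 2.44 (given).
From the momentum equation for a rectangular channel, y₂/y₁ = ½[√(1 + 8Fr₁²) − 1] = ½[√48.63 − 1] = 2.99.
y₂ = 2.99 × 0.0833 = 0.249 ft.
Head loss: ΔE = (y₂ − y₁)³/(4y₁y₂) = (0.249 − 0.0833)³/(4×0.0833×0.249) = 0.00453/0.0829 = 0.0547 ft.
V₁ = Fr₁·√(g·y₁) = 2.44×√(32.2×0.0833) = 4.00 ft/s; q = V₁·y₁ = 0.333 ft²/s. Q = q·b = 0.333 × 2.34 = 0.779 cfs. P = γ·Q·ΔE/550 = 62.4 × 0.779 × 0.0547 / 550 = 0.00483 hp.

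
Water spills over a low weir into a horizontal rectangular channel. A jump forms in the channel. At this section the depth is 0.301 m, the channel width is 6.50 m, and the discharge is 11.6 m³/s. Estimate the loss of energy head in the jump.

ΔE = 0.674 m

q = Q/b = 11.6/6.50 = 1.78 m²/s; V₁ = q/y₁ = 5.93 m/s. Fr₁ = V₁/√(g·y₁) = 3.45.
By Bélanger, y₂/y₁ = ½[√(1 + 8Fr₁²) − 1] = ½[√96.24 − 1] = 4.41.
y₂ = 4.41 × 0.301 = 1.33 m.
V₂ = q/y₂ = 1.78/1.33 = 1.35 m/s. E₁ = y₁ + V₁²/2g = 2.09 m; E₂ = y₂ + V₂²/2g = 1.42 m. ΔE = E₁ − E₂ = 0.674 m.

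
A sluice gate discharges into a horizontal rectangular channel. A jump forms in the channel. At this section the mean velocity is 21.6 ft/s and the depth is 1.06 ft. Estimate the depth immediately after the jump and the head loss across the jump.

y₂ = 5.04 ft; ΔE = 2.95 ft

Fr₁ = V₁/√(g·y₁) = 21.6/√(32.2×1.06) = 3.70.
From the momentum equation for a rectangular channel, y₂/y₁ = ½[√(1 + 8Fr₁²) − 1] = ½[√110.4 − 1] = 4.75.
y₂ = 4.75 × 1.06 = 5.04 ft.
Head loss: ΔE = (y₂ − y₁)³/(4y₁y₂) = (5.04 − 1.06)³/(4×1.06×5.04) = 62.9/21.4 = 2.95 ft.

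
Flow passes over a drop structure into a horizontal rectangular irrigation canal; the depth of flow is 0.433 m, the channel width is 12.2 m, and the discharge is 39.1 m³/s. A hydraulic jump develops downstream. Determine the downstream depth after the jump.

y₂ = 1.99 m

q = Q/b = 39.1/12.2 = 3.20 m²/s; V₁ = q/y₁ = 7.40 m/s. Fr₁ = V₁/√(g·y₁) = 3.59.
Conjugate-depth relation: y₂/y₁ = ½[√(1 + 8Fr₁²) − 1] = ½[√104.2 − 1] = 4.60.
y₂ = 4.60 × 0.433 = 1.99 m.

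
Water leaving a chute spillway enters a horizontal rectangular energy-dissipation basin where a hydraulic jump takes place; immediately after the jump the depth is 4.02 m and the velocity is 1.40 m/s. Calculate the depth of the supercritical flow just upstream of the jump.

Fr₂ = V₂/√(g·y₂) = 1.40/√(9.81×4.02) = 0.223.
Applying the sequent-depth relation in reverse, y₁/y₂ = ½[√(1 + 8Fr₂²) − 1] = ½[√1.398 − 1] = 0.0911.
y₁ = 0.0911 × 4.02 = 0.366 m.

y₁ = 0.366 m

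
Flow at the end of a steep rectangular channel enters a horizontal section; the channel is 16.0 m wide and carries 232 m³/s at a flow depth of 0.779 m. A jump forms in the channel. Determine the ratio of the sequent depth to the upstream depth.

q = Q/b = 232/16.0 = 14.5 m²/s; V₁ = q/y₁ = 18.6 m/s. Fr₁ = V₁/√(g·y₁) = 6.73.
By Bélanger, y₂/y₁ = ½[√(1 + 8Fr₁²) − 1] = ½[√363.7 − 1] = 9.04.

y₂/y₁ = 9.04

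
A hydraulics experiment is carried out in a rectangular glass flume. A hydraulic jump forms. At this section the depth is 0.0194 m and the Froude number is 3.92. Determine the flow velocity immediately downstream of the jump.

Fr₁ = 3.92 (given).
Conjugate-depth relation: y₂/y₁ = ½[√(1 + 8Fr₁²) − 1] = ½[√123.9 − 1] = 5.07.
y₂ = 5.07 × 0.0194 = 0.0983 m.
V₁ = Fr₁·√(g·y₁) = 3.92×√(9.81×0.0194) = 1.71 m/s; q = V₁·y₁ = 0.0332 m²/s.
V₂ = q/y₂ = 0.0332/0.0983 = 0.338 m/s.

V₂ = 0.338 m/s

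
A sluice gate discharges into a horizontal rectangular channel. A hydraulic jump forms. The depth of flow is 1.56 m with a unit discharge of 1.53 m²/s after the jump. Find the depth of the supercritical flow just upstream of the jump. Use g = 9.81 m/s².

V₂ = q/y₂ = 1.53/1.56 = 0.981 m/s; Fr₂ = V₂/√(g·y₂) = 0.251.
The Bélanger relation is symmetric: y₁/y₂ = ½[√(1 + 8Fr₂²) − 1] = ½[√1.503 − 1] = 0.113.
y₁ = 0.113 × 1.56 = 0.176 m.

y₁ = 0.176 m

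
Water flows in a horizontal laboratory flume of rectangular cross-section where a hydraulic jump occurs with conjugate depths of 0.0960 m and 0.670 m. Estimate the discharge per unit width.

For a rectangular channel the momentum equation gives q² = ½·g·y₁·y₂·(y₁ + y₂) = ½×9.81×0.0960×0.670×0.766 = 0.242.
q = √0.242 = 0.492 m²/s.

q = 0.492 m²/s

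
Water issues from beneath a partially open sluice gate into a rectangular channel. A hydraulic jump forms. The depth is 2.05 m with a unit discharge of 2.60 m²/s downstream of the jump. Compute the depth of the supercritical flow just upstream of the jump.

V₂ = q/y₂ = 2.60/2.05 = 1.27 m/s; Fr₂ = V₂/√(g·y₂) = 0.283.
Applying the sequent-depth relation in reverse, y₁/y₂ = ½[√(1 + 8Fr₂²) − 1] = ½[√1.640 − 1] = 0.140.
y₁ = 0.140 × 2.05 = 0.288 m.

y₁ = 0.288 m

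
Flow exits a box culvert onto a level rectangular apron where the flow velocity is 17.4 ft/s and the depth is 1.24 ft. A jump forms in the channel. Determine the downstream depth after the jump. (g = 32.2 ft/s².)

Fr₁ = V₁/√(g·y₁) = 17.4/√(32.2×1.24) = 2.75.
From the momentum equation for a rectangular channel, y₂/y₁ = ½[√(1 + 8Fr₁²) − 1] = ½[√61.66 − 1] = 3.43.
y₂ = 3.43 × 1.24 = 4.25 ft.

y₂ = 4.25 ft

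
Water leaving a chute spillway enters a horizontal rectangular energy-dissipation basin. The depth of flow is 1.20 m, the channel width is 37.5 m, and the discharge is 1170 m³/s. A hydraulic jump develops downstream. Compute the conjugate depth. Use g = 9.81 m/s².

q = Q/b = 1170/37.5 = 31.2 m²/s; V₁ = q/y₁ = 26.0 m/s. Fr₁ = V₁/√(g·y₁) = 7.58.
Bélanger equation: y₂/y₁ = ½[√(1 + 8Fr₁²) − 1] = ½[√460.4 − 1] = 10.2.
y₂ = 10.2 × 1.20 = 12.3 m.

y₂ = 12.3 m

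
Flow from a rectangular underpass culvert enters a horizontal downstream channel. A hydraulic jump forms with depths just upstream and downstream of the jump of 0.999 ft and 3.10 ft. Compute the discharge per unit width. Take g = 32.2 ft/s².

For a rectangular channel the momentum equation gives q² = ½·g·y₁·y₂·(y₁ + y₂) = ½×32.2×0.999×3.10×4.10 = 204.
q = √204 = 14.3 ft²/s.

q = 14.3 ft²/s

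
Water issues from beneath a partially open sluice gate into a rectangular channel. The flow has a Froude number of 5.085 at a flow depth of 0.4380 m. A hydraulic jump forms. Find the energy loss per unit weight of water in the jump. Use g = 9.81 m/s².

ΔE = 3.037 m

Fr₁ = 5.085 (given).
Bélanger equation: y₂/y₁ = ½[√(1 + 8Fr₁²) − 1] = ½[√207.86 − 1] = 6.709.
y₂ = 6.709 × 0.4380 = 2.938 m.
Head loss: ΔE = (y₂ − y₁)³/(4y₁y₂) = (2.938 − 0.4380)³/(4×0.4380×2.938) = 15.63/5.148 = 3.037 m.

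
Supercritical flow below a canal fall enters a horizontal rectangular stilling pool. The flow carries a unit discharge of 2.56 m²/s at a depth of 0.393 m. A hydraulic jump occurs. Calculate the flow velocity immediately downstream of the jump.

V₂ = 1.54 m/s

V₁ = q/y₁ = 2.56/0.393 = 6.51 m/s. Fr₁ = V₁/√(g·y₁) = 6.51/√(9.81×0.393) = 3.32.
By Bélanger, y₂/y₁ = ½[√(1 + 8Fr₁²) − 1] = ½[√89.05 − 1] = 4.22.
y₂ = 4.22 × 0.393 = 1.66 m.
V₂ = q/y₂ = 2.56/1.66 = 1.54 m/s.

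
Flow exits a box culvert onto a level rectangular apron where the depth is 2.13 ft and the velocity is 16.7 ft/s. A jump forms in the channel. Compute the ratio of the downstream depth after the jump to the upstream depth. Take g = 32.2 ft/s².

y₂/y₁ = 2.40

Fr₁ = V₁/√(g·y₁) = 16.7/√(32.2×2.13) = 2.02.
Bélanger equation: y₂/y₁ = ½[√(1 + 8Fr₁²) − 1] = ½[√33.53 − 1] = 2.40.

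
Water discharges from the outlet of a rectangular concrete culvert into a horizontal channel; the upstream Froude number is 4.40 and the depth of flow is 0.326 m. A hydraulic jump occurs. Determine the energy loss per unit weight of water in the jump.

ΔE = 1.51 m

Fr₁ = 4.40 (given).
By Bélanger, y₂/y₁ = ½[√(1 + 8Fr₁²) − 1] = ½[√155.9 − 1] = 5.74.
y₂ = 5.74 × 0.326 = 1.87 m.
V₁ = Fr₁·√(g·y₁) = 4.40×√(9.81×0.326) = 7.87 m/s; q = V₁·y₁ = 2.57 m²/s. V₂ = q/y₂ = 2.57/1.87 = 1.37 m/s. E₁ = y₁ + V₁²/2g = 3.48 m; E₂ = y₂ + V₂²/2g = 1.97 m. ΔE = E₁ − E₂ = 1.51 m.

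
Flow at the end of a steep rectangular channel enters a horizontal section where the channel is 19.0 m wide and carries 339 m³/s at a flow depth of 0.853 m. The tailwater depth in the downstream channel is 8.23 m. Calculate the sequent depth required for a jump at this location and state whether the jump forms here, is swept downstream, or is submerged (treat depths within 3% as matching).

q = Q/b = 339/19.0 = 17.8 m²/s; V₁ = q/y₁ = 20.9 m/s. Fr₁ = V₁/√(g·y₁) = 7.23.
From the momentum equation for a rectangular channel, y₂/y₁ = ½[√(1 + 8Fr₁²) − 1] = ½[√419.3 − 1] = 9.74.
y₂ = 9.74 × 0.853 = 8.31 m.
Tailwater y_tw = 8.23 m: y_tw ≈ y₂, so the jump forms here.

y₂ = 8.31 m; the jump forms here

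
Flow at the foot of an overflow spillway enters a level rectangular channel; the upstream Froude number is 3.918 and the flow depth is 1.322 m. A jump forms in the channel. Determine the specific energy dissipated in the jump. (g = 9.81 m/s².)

Fr₁ = 3.918 (given).
From the momentum equation for a rectangular channel, y₂/y₁ = ½[√(1 + 8Fr₁²) − 1] = ½[√123.81 − 1] = 5.063.
y₂ = 5.063 × 1.322 = 6.694 m.
V₁ = Fr₁·√(g·y₁) = 3.918×√(9.81×1.322) = 14.11 m/s; q = V₁·y₁ = 18.65 m²/s. V₂ = q/y₂ = 18.65/6.694 = 2.787 m/s. E₁ = y₁ + V₁²/2g = 11.47 m; E₂ = y₂ + V₂²/2g = 7.090 m. ΔE = E₁ − E₂ = 4.379 m.

ΔE = 4.379 m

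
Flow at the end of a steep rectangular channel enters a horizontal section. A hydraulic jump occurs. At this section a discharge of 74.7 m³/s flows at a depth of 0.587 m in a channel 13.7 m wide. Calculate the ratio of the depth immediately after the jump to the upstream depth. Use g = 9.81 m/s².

y₂/y₁ = 5.00

q = Q/b = 74.7/13.7 = 5.45 m²/s; V₁ = q/y₁ = 9.29 m/s. Fr₁ = V₁/√(g·y₁) = 3.87.
From the momentum equation for a rectangular channel, y₂/y₁ = ½[√(1 + 8Fr₁²) − 1] = ½[√120.9 − 1] = 5.00.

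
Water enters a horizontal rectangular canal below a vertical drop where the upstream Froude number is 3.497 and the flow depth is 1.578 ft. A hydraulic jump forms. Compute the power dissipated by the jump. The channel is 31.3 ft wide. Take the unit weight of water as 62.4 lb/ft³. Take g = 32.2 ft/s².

Fr₁ = 3.497 (given).
Bélanger equation: y₂/y₁ = ½[√(1 + 8Fr₁²) − 1] = ½[√98.832 − 1] = 4.471.
y₂ = 4.471 × 1.578 = 7.055 ft.
Head loss: ΔE = (y₂ − y₁)³/(4y₁y₂) = (7.055 − 1.578)³/(4×1.578×7.055) = 164.3/44.53 = 3.689 ft.
V₁ = Fr₁·√(g·y₁) = 3.497×√(32.2×1.578) = 24.93 ft/s; q = V₁·y₁ = 39.34 ft²/s. Q = q·b = 39.34 × 31.3 = 1231 cfs. P = γ·Q·ΔE/550 = 62.4 × 1231 × 3.689 / 550 = 515.3 hp.

P = 515.3 hp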